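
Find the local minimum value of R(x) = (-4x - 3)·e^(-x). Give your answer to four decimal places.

By the product rule, R'(x) = (4x - 1)·e^(-x). Since e^(-x) > 0, the only critical point is x = 1/4.
R''(1/4) has the same sign as 4 > 0, so this is a local minimum.
R(1/4) = (-4)·e^(-1/4) ≈ -3.1152.

-3.1152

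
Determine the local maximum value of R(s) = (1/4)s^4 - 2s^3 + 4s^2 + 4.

Critical points: R'(s) = s^3 - 6s^2 + 8s vanishes at s = 0, 2, 4.
Second-derivative test with R''(s) = 3s^2 - 12s + 8: R''(0) = 8 > 0 ⇒ local minimum; R''(2) = -4 < 0 ⇒ local maximum; R''(4) = 8 > 0 ⇒ local minimum.
The local maximum is R(2) = 8.

8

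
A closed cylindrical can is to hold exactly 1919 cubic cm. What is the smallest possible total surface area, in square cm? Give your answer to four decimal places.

With radius r and height h, πr²h = 1919 so h = 1919/(πr²), and S(r) = 2πr² + 2πrh = 2πr² + 2·1919/r.
S'(r) = 4πr − 2·1919/r² = 0 ⇒ r³ = 1919/(2π), so r ≈ 6.7344 and h = 2r ≈ 13.4688.
S''(r) = 4π + 4·1919/r³ > 0, so this is the minimum; S ≈ 854.8656.

854.8656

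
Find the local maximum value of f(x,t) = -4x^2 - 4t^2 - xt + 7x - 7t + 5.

∂f/∂x = -8x - t + 7 = 0 and ∂f/∂t = -x - 8t - 7 = 0, so (x, t) = (1, -1).
The Hessian has f_{xx} = -8, f_{tt} = -8, f_{xt} = -1, giving D = 63 > 0 with f_{xx} < 0, so the point is a local maximum.
f(1, -1) = 12.

12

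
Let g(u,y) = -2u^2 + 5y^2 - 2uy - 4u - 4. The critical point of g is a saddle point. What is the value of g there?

∂g/∂u = -4u - 2y - 4 = 0 and ∂g/∂y = -2u + 10y = 0, so (u, y) = (-10/11, -2/11).
The Hessian has g_{uu} = -4, g_{yy} = 10, g_{uy} = -2, giving D = -44 < 0, so the point is a saddle point.
g(-10/11, -2/11) = -24/11.

-24/11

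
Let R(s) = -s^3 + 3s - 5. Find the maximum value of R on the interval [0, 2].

Differentiating, R'(s) = -3s^2 + 3; whose only zero in [0, 2] is s = 1.
Candidates: R(0) = -5; R(1) = -3; R(2) = -7.
So the maximum is R(1) = -3.

-3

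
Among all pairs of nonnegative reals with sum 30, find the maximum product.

225

With x + y = 30, the product is P(x) = x(30 − x).
P'(x) = 30 − 2x = 0 gives x = 15; P'' = −2 < 0, so this is the maximum.
P = 15·15 = 225.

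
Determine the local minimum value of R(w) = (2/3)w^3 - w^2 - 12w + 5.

-22

R'(w) = 2w^2 - 2w - 12 = 0 at w = -2, 3.
R''(w) = 4w - 2. R''(-2) = -10 < 0 ⇒ local maximum; R''(3) = 10 > 0 ⇒ local minimum.
The local minimum is R(3) = -22.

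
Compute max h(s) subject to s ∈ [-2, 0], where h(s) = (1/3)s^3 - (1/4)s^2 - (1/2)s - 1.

Differentiating, h'(s) = s^2 - (1/2)s - 1/2; whose only zero in [-2, 0] is s = -1/2.
Compare values at every candidate in [-2, 0]: h(-2) = -11/3, h(-1/2) = -41/48, h(0) = -1.
The maximum over the interval is -41/48, attained at s = -1/2.

-41/48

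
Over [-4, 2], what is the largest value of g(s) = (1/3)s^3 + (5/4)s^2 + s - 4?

Differentiating, g'(s) = s^2 + (5/2)s + 1; which vanishes at s = -2 and s = -1/2.
Evaluating at the critical points and endpoints: g(-4) = -28/3,  g(-2) = -11/3,  g(-1/2) = -203/48,  g(2) = 17/3.
So the maximum is g(2) = 17/3.

17/3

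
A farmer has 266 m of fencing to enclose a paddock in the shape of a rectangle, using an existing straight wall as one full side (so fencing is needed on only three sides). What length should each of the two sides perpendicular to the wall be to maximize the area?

Let the sides perpendicular to the wall have length x and the parallel side y, so 2x + y = 266 and the area is A = xy = x(266 − 2x).
A'(x) = 266 − 4x = 0 gives x = 133/2, and A''(x) = −4 < 0 confirms a maximum.
Then y = 266 − 2·133/2 = 133 and A = 17689/2.

133/2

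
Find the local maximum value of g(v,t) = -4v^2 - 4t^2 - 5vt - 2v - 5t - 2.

∂g/∂v = -8v - 5t - 2 = 0 and ∂g/∂t = -5v - 8t - 5 = 0, so (v, t) = (3/13, -10/13).
The Hessian has g_{vv} = -8, g_{tt} = -8, g_{vt} = -5, giving D = 39 > 0 with g_{vv} < 0, so the point is a local maximum.
g(3/13, -10/13) = -4/13.

-4/13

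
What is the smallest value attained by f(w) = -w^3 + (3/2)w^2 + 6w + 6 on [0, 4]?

-10

f'(w) = -3w^2 + 3w + 6, whose only zero in [0, 4] is w = 2.
Candidates: f(0) = 6, f(2) = 16, f(4) = -10.
So the minimum is f(4) = -10.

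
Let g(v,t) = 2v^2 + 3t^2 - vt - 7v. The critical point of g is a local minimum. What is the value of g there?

-147/23

∂g/∂v = 4v - t - 7 = 0 and ∂g/∂t = -v + 6t = 0, so (v, t) = (42/23, 7/23).
The Hessian has g_{vv} = 4, g_{tt} = 6, g_{vt} = -1, giving D = 23 > 0 with g_{vv} > 0, so the point is a local minimum.
g(42/23, 7/23) = -147/23.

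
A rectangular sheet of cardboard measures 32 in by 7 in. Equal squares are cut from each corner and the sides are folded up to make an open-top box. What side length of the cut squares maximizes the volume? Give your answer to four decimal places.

1.6437

With cut size x, the volume is V(x) = x(32 − 2x)(7 − 2x) for 0 < x < 3.5.
V'(x) = 12x^2 − 156x + 224. Setting V'(x) = 0 gives x ≈ 1.6437 (the root in (0, 3.5)).
V''(x) = 24x − 156 is negative there, so this is the maximum; V ≈ 175.2158.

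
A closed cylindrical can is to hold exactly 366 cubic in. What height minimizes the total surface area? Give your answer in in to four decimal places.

7.7529

With radius r and height h, πr²h = 366 so h = 366/(πr²), and S(r) = 2πr² + 2πrh = 2πr² + 2·366/r.
S'(r) = 4πr − 2·366/r² = 0 ⇒ r³ = 366/(2π), so r ≈ 3.8764 and h = 2r ≈ 7.7529.
S''(r) = 4π + 4·366/r³ > 0, so this is the minimum; S ≈ 283.2491.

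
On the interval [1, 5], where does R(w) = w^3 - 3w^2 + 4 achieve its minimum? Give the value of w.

The derivative is 3w^2 - 6w, whose only zero in [1, 5] is w = 2.
Compare values at every candidate in [1, 5]: R(1) = 2, R(2) = 0, R(5) = 54.
So the minimum is R(2) = 0.

2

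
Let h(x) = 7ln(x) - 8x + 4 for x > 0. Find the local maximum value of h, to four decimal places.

h'(x) = 7/x − 8 = 0 gives x = 7/8.
h''(x) = -7/x², which is negative for x > 0, so this is a local maximum.
h(7/8) = 7·ln(7/8) - 7 + 4 ≈ -3.9347.

-3.9347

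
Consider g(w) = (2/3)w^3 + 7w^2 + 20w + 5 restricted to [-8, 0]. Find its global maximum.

5

Differentiating, g'(w) = 2w^2 + 14w + 20; which vanishes at w = -5 and w = -2.
Compare values at every candidate in [-8, 0]: g(-8) = -145/3; g(-5) = -10/3; g(-2) = -37/3; g(0) = 5.
The maximum over the interval is 5, attained at w = 0.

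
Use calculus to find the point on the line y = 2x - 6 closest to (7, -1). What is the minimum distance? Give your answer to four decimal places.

4.0249

Minimize D(x)^2 = (x - 7)^2 + (2x - 5)^2.
d/dx[D^2] = 2(x - 7) + 2·2·(2x - 5) = 0 ⇒ x = 17/5.
Then y = 4/5 and the distance is √(81/5) ≈ 4.0249.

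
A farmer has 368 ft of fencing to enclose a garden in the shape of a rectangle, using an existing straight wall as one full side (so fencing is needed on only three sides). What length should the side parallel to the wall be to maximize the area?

184

Let the sides perpendicular to the wall have length x and the parallel side y, so 2x + y = 368 and the area is A = xy = x(368 − 2x).
A'(x) = 368 − 4x = 0 gives x = 92, and A''(x) = −4 < 0 confirms a maximum.
Then y = 368 − 2·92 = 184 and A = 16928.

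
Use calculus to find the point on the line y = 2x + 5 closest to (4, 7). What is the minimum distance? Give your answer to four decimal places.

2.6833

Minimize D(x)^2 = (x - 4)^2 + (2x - 2)^2.
d/dx[D^2] = 2(x - 4) + 2·2·(2x - 2) = 0 ⇒ x = 8/5.
Then y = 41/5 and the distance is √(36/5) ≈ 2.6833.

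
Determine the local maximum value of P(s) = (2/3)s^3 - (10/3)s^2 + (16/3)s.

Critical points: P'(s) = 2s^2 - (20/3)s + 16/3 vanishes at s = 4/3, 2.
Since P''(s) = 4s - 20/3, we get P''(4/3) = -4/3 < 0 ⇒ local maximum; P''(2) = 4/3 > 0 ⇒ local minimum.
So the local maximum value is P(4/3) = 224/81.

224/81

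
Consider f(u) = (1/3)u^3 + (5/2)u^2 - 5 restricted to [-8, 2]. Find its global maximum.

95/6

Differentiating, f'(u) = u^2 + 5u; which vanishes at u = -5 and u = 0.
Compare values at every candidate in [-8, 2]: f(-8) = -47/3, f(-5) = 95/6, f(0) = -5, f(2) = 23/3.
So the maximum is f(-5) = 95/6.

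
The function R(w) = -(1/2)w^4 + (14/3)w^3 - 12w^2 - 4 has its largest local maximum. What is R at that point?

Critical points: R'(w) = -2w^3 + 14w^2 - 24w vanishes at w = 0, 3, 4.
R''(w) = -6w^2 + 28w - 24. R''(0) = -24 < 0 ⇒ local maximum; R''(3) = 6 > 0 ⇒ local minimum; R''(4) = -8 < 0 ⇒ local maximum.
So the largest local maximum value is R(0) = -4.

-4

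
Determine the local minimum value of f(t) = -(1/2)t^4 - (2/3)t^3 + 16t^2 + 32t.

f'(t) = -2t^3 - 2t^2 + 32t + 32 = 0 at t = -4, -1, 4.
Since f''(t) = -6t^2 - 4t + 32, we get f''(-4) = -48 < 0 ⇒ local maximum; f''(-1) = 30 > 0 ⇒ local minimum; f''(4) = -80 < 0 ⇒ local maximum.
The local minimum is f(-1) = -95/6.

-95/6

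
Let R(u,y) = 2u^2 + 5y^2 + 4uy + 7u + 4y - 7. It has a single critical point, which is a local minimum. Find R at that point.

-111/8

∂R/∂u = 4u + 4y + 7 = 0 and ∂R/∂y = 4u + 10y + 4 = 0, so (u, y) = (-9/4, 1/2).
The Hessian has R_{uu} = 4, R_{yy} = 10, R_{uy} = 4, giving D = 24 > 0 with R_{uu} > 0, so the point is a local minimum.
R(-9/4, 1/2) = -111/8.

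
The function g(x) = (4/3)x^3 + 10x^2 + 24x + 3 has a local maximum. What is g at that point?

g'(x) = 4x^2 + 20x + 24 = 0 at x = -3, -2.
Since g''(x) = 8x + 20, we get g''(-3) = -4 < 0 ⇒ local maximum; g''(-2) = 4 > 0 ⇒ local minimum.
So the local maximum value is g(-3) = -15.

-15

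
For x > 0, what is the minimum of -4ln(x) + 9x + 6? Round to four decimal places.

13.2437

R'(x) = -4/x + 9 = 0 gives x = 4/9.
R''(x) = 4/x², which is positive for x > 0, so this is a local minimum.
R(4/9) = -4·ln(4/9) + 4 + 6 ≈ 13.2437.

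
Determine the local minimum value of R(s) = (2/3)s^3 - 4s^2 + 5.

-49/3

Critical points: R'(s) = 2s^2 - 8s vanishes at s = 0, 4.
R''(s) = 4s - 8. R''(0) = -8 < 0 ⇒ local maximum; R''(4) = 8 > 0 ⇒ local minimum.
The local minimum is R(4) = -49/3.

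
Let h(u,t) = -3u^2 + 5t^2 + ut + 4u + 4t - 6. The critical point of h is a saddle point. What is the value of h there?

-350/61

∂h/∂u = -6u + t + 4 = 0 and ∂h/∂t = u + 10t + 4 = 0, so (u, t) = (36/61, -28/61).
The Hessian has h_{uu} = -6, h_{tt} = 10, h_{ut} = 1, giving D = -61 < 0, so the point is a saddle point.
h(36/61, -28/61) = -350/61.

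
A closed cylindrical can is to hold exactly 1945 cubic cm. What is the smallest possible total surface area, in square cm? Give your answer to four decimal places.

With radius r and height h, πr²h = 1945 so h = 1945/(πr²), and S(r) = 2πr² + 2πrh = 2πr² + 2·1945/r.
S'(r) = 4πr − 2·1945/r² = 0 ⇒ r³ = 1945/(2π), so r ≈ 6.7647 and h = 2r ≈ 13.5293.
S''(r) = 4π + 4·1945/r³ > 0, so this is the minimum; S ≈ 862.5699.

862.5699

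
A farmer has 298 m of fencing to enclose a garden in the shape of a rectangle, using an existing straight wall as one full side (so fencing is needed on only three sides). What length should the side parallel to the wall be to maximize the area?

149

Let the sides perpendicular to the wall have length x and the parallel side y, so 2x + y = 298 and the area is A = xy = x(298 − 2x).
A'(x) = 298 − 4x = 0 gives x = 149/2, and A''(x) = −4 < 0 confirms a maximum.
Then y = 298 − 2·149/2 = 149 and A = 22201/2.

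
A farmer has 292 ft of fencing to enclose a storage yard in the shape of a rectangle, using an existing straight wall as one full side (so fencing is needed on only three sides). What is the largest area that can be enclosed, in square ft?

10658

Let the sides perpendicular to the wall have length x and the parallel side y, so 2x + y = 292 and the area is A = xy = x(292 − 2x).
A'(x) = 292 − 4x = 0 gives x = 73, and A''(x) = −4 < 0 confirms a maximum.
Then y = 292 − 2·73 = 146 and A = 10658.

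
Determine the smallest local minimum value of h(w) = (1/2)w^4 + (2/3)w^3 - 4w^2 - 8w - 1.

Critical points: h'(w) = 2w^3 + 2w^2 - 8w - 8 vanishes at w = -2, -1, 2.
Second-derivative test with h''(w) = 6w^2 + 4w - 8: h''(-2) = 8 > 0 ⇒ local minimum; h''(-1) = -6 < 0 ⇒ local maximum; h''(2) = 24 > 0 ⇒ local minimum.
The smallest local minimum is h(2) = -59/3.

-59/3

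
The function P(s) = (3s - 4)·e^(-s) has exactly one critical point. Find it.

Differentiating with the product rule gives P'(s) = (-3s + 7)·e^(-s). Since e^(-s) > 0, the only critical point is s = 7/3.
P''(7/3) has the same sign as -3 < 0, so this is a local maximum.
P(7/3) = (3)·e^(-7/3) ≈ 0.2909.

7/3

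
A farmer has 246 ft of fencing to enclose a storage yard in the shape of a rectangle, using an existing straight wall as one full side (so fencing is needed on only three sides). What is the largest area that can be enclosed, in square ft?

15129/2

Let the sides perpendicular to the wall have length x and the parallel side y, so 2x + y = 246 and the area is A = xy = x(246 − 2x).
A'(x) = 246 − 4x = 0 gives x = 123/2, and A''(x) = −4 < 0 confirms a maximum.
Then y = 246 − 2·123/2 = 123 and A = 15129/2.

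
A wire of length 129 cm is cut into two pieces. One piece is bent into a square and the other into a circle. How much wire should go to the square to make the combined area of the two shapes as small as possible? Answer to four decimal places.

72.2528

Let x be the length used for the square. Square side x/4; circle radius (129−x)/(2π).
A(x) = (x/4)² + π·((129−x)/(2π))² = x²/16 + (129−x)²/(4π) for 0 ≤ x ≤ 129. A'(x) = x/8 − (129−x)/(2π) = 0 gives x = 4·129/(π+4) ≈ 72.2528.
A'' = 1/8 + 1/(2π) > 0, so this gives the minimum combined area; x ≈ 72.2528 cm to the square.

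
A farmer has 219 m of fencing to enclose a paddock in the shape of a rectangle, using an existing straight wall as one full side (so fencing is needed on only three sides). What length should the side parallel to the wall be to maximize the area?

Let the sides perpendicular to the wall have length x and the parallel side y, so 2x + y = 219 and the area is A = xy = x(219 − 2x).
A'(x) = 219 − 4x = 0 gives x = 219/4, and A''(x) = −4 < 0 confirms a maximum.
Then y = 219 − 2·219/4 = 219/2 and A = 47961/8.

219/2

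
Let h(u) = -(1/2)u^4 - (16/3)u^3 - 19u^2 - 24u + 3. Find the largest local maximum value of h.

77/6

Critical points: h'(u) = -2u^3 - 16u^2 - 38u - 24 vanishes at u = -4, -3, -1.
Since h''(u) = -6u^2 - 32u - 38, we get h''(-4) = -6 < 0 ⇒ local maximum; h''(-3) = 4 > 0 ⇒ local minimum; h''(-1) = -12 < 0 ⇒ local maximum.
The largest local maximum is h(-1) = 77/6.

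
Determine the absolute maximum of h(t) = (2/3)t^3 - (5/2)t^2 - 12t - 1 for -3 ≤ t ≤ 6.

Differentiating, h'(t) = 2t^2 - 5t - 12; which vanishes at t = -3/2 and t = 4.
Evaluating at the critical points and endpoints: h(-3) = -11/2, h(-3/2) = 73/8, h(4) = -139/3, h(6) = -19.
Hence the absolute maximum is 73/8 at t = -3/2.

73/8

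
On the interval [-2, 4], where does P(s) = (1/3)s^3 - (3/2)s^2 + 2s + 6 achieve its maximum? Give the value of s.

Differentiating, P'(s) = s^2 - 3s + 2; which vanishes at s = 1 and s = 2.
Evaluating at the critical points and endpoints: P(-2) = -20/3; P(1) = 41/6; P(2) = 20/3; P(4) = 34/3.
So the maximum is P(4) = 34/3.

4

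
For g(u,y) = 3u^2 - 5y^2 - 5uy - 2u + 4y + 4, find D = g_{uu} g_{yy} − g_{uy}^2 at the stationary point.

-85

∂g/∂u = 6u - 5y - 2 = 0 and ∂g/∂y = -5u - 10y + 4 = 0, so (u, y) = (8/17, 14/85).
The Hessian has g_{uu} = 6, g_{yy} = -10, g_{uy} = -5, giving D = -85 < 0, so the point is a saddle point.
D = (6)·(-10) − (-5)^2 = -85.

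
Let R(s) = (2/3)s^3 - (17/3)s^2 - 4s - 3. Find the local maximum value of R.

R'(s) = 2s^2 - (34/3)s - 4 = 0 at s = -1/3, 6.
Second-derivative test with R''(s) = 4s - 34/3: R''(-1/3) = -38/3 < 0 ⇒ local maximum; R''(6) = 38/3 > 0 ⇒ local minimum.
The local maximum is R(-1/3) = -188/81.

-188/81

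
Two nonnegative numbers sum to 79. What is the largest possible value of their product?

With x + y = 79, the product is P(x) = x(79 − x).
P'(x) = 79 − 2x = 0 gives x = 79/2; P'' = −2 < 0, so this is the maximum.
P = 79/2·79/2 = 6241/4.

6241/4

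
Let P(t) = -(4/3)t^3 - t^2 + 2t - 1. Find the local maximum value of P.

-5/12

P'(t) = -4t^2 - 2t + 2 = 0 at t = -1, 1/2.
Second-derivative test with P''(t) = -8t - 2: P''(-1) = 6 > 0 ⇒ local minimum; P''(1/2) = -6 < 0 ⇒ local maximum.
So the local maximum value is P(1/2) = -5/12.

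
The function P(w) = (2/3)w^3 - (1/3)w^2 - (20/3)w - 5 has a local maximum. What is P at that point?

170/81

Critical points: P'(w) = 2w^2 - (2/3)w - 20/3 vanishes at w = -5/3, 2.
Since P''(w) = 4w - 2/3, we get P''(-5/3) = -22/3 < 0 ⇒ local maximum; P''(2) = 22/3 > 0 ⇒ local minimum.
The local maximum is P(-5/3) = 170/81.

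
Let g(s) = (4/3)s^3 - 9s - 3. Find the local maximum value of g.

g'(s) = 4s^2 - 9. Setting g'(s) = 0 gives s ∈ {-3/2, 3/2}.
g''(s) = 8s. g''(-3/2) = -12 < 0 ⇒ local maximum; g''(3/2) = 12 > 0 ⇒ local minimum.
So the local maximum value is g(-3/2) = 6.

6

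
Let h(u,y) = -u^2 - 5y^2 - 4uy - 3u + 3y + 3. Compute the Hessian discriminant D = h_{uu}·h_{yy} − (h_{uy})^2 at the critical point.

∂h/∂u = -2u - 4y - 3 = 0 and ∂h/∂y = -4u - 10y + 3 = 0, so (u, y) = (-21/2, 9/2).
The Hessian has h_{uu} = -2, h_{yy} = -10, h_{uy} = -4, giving D = 4 > 0 with h_{uu} < 0, so the point is a local maximum.
D = (-2)·(-10) − (-4)^2 = 4.

4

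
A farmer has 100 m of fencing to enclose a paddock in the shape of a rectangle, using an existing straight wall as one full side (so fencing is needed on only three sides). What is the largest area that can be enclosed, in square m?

1250

Let the sides perpendicular to the wall have length x and the parallel side y, so 2x + y = 100 and the area is A = xy = x(100 − 2x).
A'(x) = 100 − 4x = 0 gives x = 25, and A''(x) = −4 < 0 confirms a maximum.
Then y = 100 − 2·25 = 50 and A = 1250.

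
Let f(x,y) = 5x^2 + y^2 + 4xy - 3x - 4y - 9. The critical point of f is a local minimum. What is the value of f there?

-77/4

∂f/∂x = 10x + 4y - 3 = 0 and ∂f/∂y = 4x + 2y - 4 = 0, so (x, y) = (-5/2, 7).
The Hessian has f_{xx} = 10, f_{yy} = 2, f_{xy} = 4, giving D = 4 > 0 with f_{xx} > 0, so the point is a local minimum.
f(-5/2, 7) = -77/4.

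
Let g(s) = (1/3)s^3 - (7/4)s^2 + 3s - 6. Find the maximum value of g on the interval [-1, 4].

The derivative is s^2 - (7/2)s + 3, which vanishes at s = 3/2 and s = 2.
Candidates: g(-1) = -133/12,  g(3/2) = -69/16,  g(2) = -13/3,  g(4) = -2/3.
Hence the absolute maximum is -2/3 at s = 4.

-2/3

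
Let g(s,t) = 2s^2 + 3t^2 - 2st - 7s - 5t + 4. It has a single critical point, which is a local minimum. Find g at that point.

∂g/∂s = 4s - 2t - 7 = 0 and ∂g/∂t = -2s + 6t - 5 = 0, so (s, t) = (13/5, 17/10).
The Hessian has g_{ss} = 4, g_{tt} = 6, g_{st} = -2, giving D = 20 > 0 with g_{ss} > 0, so the point is a local minimum.
g(13/5, 17/10) = -187/20.

-187/20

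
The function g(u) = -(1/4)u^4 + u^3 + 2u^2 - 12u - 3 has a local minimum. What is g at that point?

g'(u) = -u^3 + 3u^2 + 4u - 12 = 0 at u = -2, 2, 3.
g''(u) = -3u^2 + 6u + 4. g''(-2) = -20 < 0 ⇒ local maximum; g''(2) = 4 > 0 ⇒ local minimum; g''(3) = -5 < 0 ⇒ local maximum.
The local minimum is g(2) = -15.

-15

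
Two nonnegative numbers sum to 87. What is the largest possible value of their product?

7569/4

With x + y = 87, the product is P(x) = x(87 − x).
P'(x) = 87 − 2x = 0 gives x = 87/2; P'' = −2 < 0, so this is the maximum.
P = 87/2·87/2 = 7569/4.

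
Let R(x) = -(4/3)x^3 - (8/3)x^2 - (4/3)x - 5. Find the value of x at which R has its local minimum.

-1

Critical points: R'(x) = -4x^2 - (16/3)x - 4/3 vanishes at x = -1, -1/3.
Since R''(x) = -8x - 16/3, we get R''(-1) = 8/3 > 0 ⇒ local minimum; R''(-1/3) = -8/3 < 0 ⇒ local maximum.
The local minimum is R(-1) = -5.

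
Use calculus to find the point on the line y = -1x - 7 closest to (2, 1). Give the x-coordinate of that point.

-3

Minimize D(x)^2 = (x - 2)^2 + (-x - 8)^2.
d/dx[D^2] = 2(x - 2) + 2·(-1)·(-x - 8) = 0 ⇒ x = -3.
Then y = -4 and the distance is √(50) ≈ 7.0711.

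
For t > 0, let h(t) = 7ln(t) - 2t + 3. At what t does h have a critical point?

h'(t) = 7/t − 2 = 0 gives t = 7/2.
h''(t) = -7/t², which is negative for t > 0, so this is a local maximum.
h(7/2) = 7·ln(7/2) - 7 + 3 ≈ 4.7693.

7/2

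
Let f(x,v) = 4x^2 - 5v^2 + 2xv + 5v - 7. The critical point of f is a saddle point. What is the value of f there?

∂f/∂x = 8x + 2v = 0 and ∂f/∂v = 2x - 10v + 5 = 0, so (x, v) = (-5/42, 10/21).
The Hessian has f_{xx} = 8, f_{vv} = -10, f_{xv} = 2, giving D = -84 < 0, so the point is a saddle point.
f(-5/42, 10/21) = -122/21.

-122/21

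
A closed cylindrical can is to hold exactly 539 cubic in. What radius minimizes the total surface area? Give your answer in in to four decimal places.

4.4103

With radius r and height h, πr²h = 539 so h = 539/(πr²), and S(r) = 2πr² + 2πrh = 2πr² + 2·539/r.
S'(r) = 4πr − 2·539/r² = 0 ⇒ r³ = 539/(2π), so r ≈ 4.4103 and h = 2r ≈ 8.8206.
S''(r) = 4π + 4·539/r³ > 0, so this is the minimum; S ≈ 366.6405.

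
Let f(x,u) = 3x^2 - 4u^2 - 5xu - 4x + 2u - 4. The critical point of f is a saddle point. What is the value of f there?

-384/73

∂f/∂x = 6x - 5u - 4 = 0 and ∂f/∂u = -5x - 8u + 2 = 0, so (x, u) = (42/73, -8/73).
The Hessian has f_{xx} = 6, f_{uu} = -8, f_{xu} = -5, giving D = -73 < 0, so the point is a saddle point.
f(42/73, -8/73) = -384/73.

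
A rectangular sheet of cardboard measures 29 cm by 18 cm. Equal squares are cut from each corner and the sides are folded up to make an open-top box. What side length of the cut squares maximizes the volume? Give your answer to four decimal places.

3.6071

With cut size x, the volume is V(x) = x(29 − 2x)(18 − 2x) for 0 < x < 9.
V'(x) = 12x^2 − 188x + 522. Setting V'(x) = 0 gives x ≈ 3.6071 (the root in (0, 9)).
V''(x) = 24x − 188 is negative there, so this is the maximum; V ≈ 847.5866.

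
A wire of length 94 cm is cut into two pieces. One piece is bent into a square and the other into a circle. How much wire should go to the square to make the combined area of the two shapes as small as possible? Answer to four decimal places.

52.6493

Let x be the length used for the square. Square side x/4; circle radius (94−x)/(2π).
A(x) = (x/4)² + π·((94−x)/(2π))² = x²/16 + (94−x)²/(4π) for 0 ≤ x ≤ 94. A'(x) = x/8 − (94−x)/(2π) = 0 gives x = 4·94/(π+4) ≈ 52.6493.
A'' = 1/8 + 1/(2π) > 0, so this gives the minimum combined area; x ≈ 52.6493 cm to the square.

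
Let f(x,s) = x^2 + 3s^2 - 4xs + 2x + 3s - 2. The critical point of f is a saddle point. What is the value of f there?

37/4

∂f/∂x = 2x - 4s + 2 = 0 and ∂f/∂s = -4x + 6s + 3 = 0, so (x, s) = (6, 7/2).
The Hessian has f_{xx} = 2, f_{ss} = 6, f_{xs} = -4, giving D = -4 < 0, so the point is a saddle point.
f(6, 7/2) = 37/4.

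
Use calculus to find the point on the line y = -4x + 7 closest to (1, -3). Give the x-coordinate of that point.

Minimize D(x)^2 = (x - 1)^2 + (-4x + 10)^2.
d/dx[D^2] = 2(x - 1) + 2·(-4)·(-4x + 10) = 0 ⇒ x = 41/17.
Then y = -45/17 and the distance is √(36/17) ≈ 1.4552.

41/17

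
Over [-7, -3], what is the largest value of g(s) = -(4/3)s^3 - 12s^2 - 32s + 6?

298/3

Differentiating, g'(s) = -4s^2 - 24s - 32; whose only zero in [-7, -3] is s = -4.
Evaluating at the critical points and endpoints: g(-7) = 298/3; g(-4) = 82/3; g(-3) = 30.
So the maximum is g(-7) = 298/3.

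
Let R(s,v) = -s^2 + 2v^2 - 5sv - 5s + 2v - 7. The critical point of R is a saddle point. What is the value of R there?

-235/33

∂R/∂s = -2s - 5v - 5 = 0 and ∂R/∂v = -5s + 4v + 2 = 0, so (s, v) = (-10/33, -29/33).
The Hessian has R_{ss} = -2, R_{vv} = 4, R_{sv} = -5, giving D = -33 < 0, so the point is a saddle point.
R(-10/33, -29/33) = -235/33.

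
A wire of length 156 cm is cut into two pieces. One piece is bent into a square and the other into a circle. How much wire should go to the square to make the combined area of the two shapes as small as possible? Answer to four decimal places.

Let x be the length used for the square. Square side x/4; circle radius (156−x)/(2π).
A(x) = (x/4)² + π·((156−x)/(2π))² = x²/16 + (156−x)²/(4π) for 0 ≤ x ≤ 156. A'(x) = x/8 − (156−x)/(2π) = 0 gives x = 4·156/(π+4) ≈ 87.3755.
A'' = 1/8 + 1/(2π) > 0, so this gives the minimum combined area; x ≈ 87.3755 cm to the square.

87.3755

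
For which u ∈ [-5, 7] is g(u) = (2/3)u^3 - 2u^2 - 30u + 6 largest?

-3

g'(u) = 2u^2 - 4u - 30, which vanishes at u = -3 and u = 5.
Candidates: g(-5) = 68/3,  g(-3) = 60,  g(5) = -332/3,  g(7) = -220/3.
The maximum over the interval is 60, attained at u = -3.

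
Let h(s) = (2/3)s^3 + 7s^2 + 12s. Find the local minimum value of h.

-17/3

Critical points: h'(s) = 2s^2 + 14s + 12 vanishes at s = -6, -1.
Second-derivative test with h''(s) = 4s + 14: h''(-6) = -10 < 0 ⇒ local maximum; h''(-1) = 10 > 0 ⇒ local minimum.
The local minimum is h(-1) = -17/3.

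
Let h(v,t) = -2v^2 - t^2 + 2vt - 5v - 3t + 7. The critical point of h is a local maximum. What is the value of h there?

∂h/∂v = -4v + 2t - 5 = 0 and ∂h/∂t = 2v - 2t - 3 = 0, so (v, t) = (-4, -11/2).
The Hessian has h_{vv} = -4, h_{tt} = -2, h_{vt} = 2, giving D = 4 > 0 with h_{vv} < 0, so the point is a local maximum.
h(-4, -11/2) = 101/4.

101/4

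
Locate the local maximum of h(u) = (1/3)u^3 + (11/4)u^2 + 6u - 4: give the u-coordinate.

h'(u) = u^2 + (11/2)u + 6 = 0 at u = -4, -3/2.
Second-derivative test with h''(u) = 2u + 11/2: h''(-4) = -5/2 < 0 ⇒ local maximum; h''(-3/2) = 5/2 > 0 ⇒ local minimum.
Thus h has its local maximum at u = -4, with value -16/3.

-4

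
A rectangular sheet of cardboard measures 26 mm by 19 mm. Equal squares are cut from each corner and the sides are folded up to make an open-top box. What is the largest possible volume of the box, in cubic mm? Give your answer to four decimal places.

798.6364

With cut size x, the volume is V(x) = x(26 − 2x)(19 − 2x) for 0 < x < 9.5.
V'(x) = 12x^2 − 180x + 494. Setting V'(x) = 0 gives x ≈ 3.6163 (the root in (0, 9.5)).
V''(x) = 24x − 180 is negative there, so this is the maximum; V ≈ 798.6364.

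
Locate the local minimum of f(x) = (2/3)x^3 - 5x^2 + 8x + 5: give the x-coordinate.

f'(x) = 2x^2 - 10x + 8 = 0 at x = 1, 4.
Second-derivative test with f''(x) = 4x - 10: f''(1) = -6 < 0 ⇒ local maximum; f''(4) = 6 > 0 ⇒ local minimum.
The local minimum is f(4) = -1/3.

4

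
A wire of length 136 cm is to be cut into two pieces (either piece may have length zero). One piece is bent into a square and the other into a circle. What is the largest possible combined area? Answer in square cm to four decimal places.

1471.8649

Let x be the length used for the square. Square side x/4; circle radius (136−x)/(2π).
A(x) = (x/4)² + π·((136−x)/(2π))² = x²/16 + (136−x)²/(4π) for 0 ≤ x ≤ 136. A'(x) = x/8 − (136−x)/(2π) = 0 gives x = 4·136/(π+4) ≈ 76.1735.
A'' > 0, so the interior critical point is a minimum; the maximum is at an endpoint. A(0) = 1471.8649 and A(136) = 1156.0000, so the largest area is 1471.8649.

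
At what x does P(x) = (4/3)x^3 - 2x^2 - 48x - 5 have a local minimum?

4

P'(x) = 4x^2 - 4x - 48 = 0 at x = -3, 4.
Second-derivative test with P''(x) = 8x - 4: P''(-3) = -28 < 0 ⇒ local maximum; P''(4) = 28 > 0 ⇒ local minimum.
So the local minimum value is P(4) = -431/3.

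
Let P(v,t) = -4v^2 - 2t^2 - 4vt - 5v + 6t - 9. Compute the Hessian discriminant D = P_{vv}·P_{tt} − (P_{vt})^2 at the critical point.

16

∂P/∂v = -8v - 4t - 5 = 0 and ∂P/∂t = -4v - 4t + 6 = 0, so (v, t) = (-11/4, 17/4).
The Hessian has P_{vv} = -8, P_{tt} = -4, P_{vt} = -4, giving D = 16 > 0 with P_{vv} < 0, so the point is a local maximum.
D = (-8)·(-4) − (-4)^2 = 16.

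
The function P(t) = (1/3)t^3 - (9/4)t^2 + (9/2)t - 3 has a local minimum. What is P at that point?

P'(t) = t^2 - (9/2)t + 9/2 = 0 at t = 3/2, 3.
P''(t) = 2t - 9/2. P''(3/2) = -3/2 < 0 ⇒ local maximum; P''(3) = 3/2 > 0 ⇒ local minimum.
So the local minimum value is P(3) = -3/4.

-3/4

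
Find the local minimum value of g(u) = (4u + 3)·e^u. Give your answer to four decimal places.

g'(u) = 4·e^u + (4u + 3)·1·e^u = (4u + 7)·e^u. Since e^u > 0, the only critical point is u = -7/4.
g''(-7/4) has the same sign as 4 > 0, so this is a local minimum.
g(-7/4) = (-4)·e^(-7/4) ≈ -0.6951.

-0.6951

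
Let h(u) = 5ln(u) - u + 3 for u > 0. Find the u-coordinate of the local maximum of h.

h'(u) = 5/u − 1 = 0 gives u = 5.
h''(u) = -5/u², which is negative for u > 0, so this is a local maximum.
h(5) = 5·ln(5) - 5 + 3 ≈ 6.0472.

5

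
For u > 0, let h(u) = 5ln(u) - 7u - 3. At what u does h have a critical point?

5/7

h'(u) = 5/u − 7 = 0 gives u = 5/7.
h''(u) = -5/u², which is negative for u > 0, so this is a local maximum.
h(5/7) = 5·ln(5/7) - 5 - 3 ≈ -9.6824.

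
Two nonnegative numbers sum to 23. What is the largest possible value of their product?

With x + y = 23, the product is P(x) = x(23 − x).
P'(x) = 23 − 2x = 0 gives x = 23/2; P'' = −2 < 0, so this is the maximum.
P = 23/2·23/2 = 529/4.

529/4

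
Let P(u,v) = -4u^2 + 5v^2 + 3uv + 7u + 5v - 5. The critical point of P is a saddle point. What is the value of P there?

∂P/∂u = -8u + 3v + 7 = 0 and ∂P/∂v = 3u + 10v + 5 = 0, so (u, v) = (55/89, -61/89).
The Hessian has P_{uu} = -8, P_{vv} = 10, P_{uv} = 3, giving D = -89 < 0, so the point is a saddle point.
P(55/89, -61/89) = -405/89.

-405/89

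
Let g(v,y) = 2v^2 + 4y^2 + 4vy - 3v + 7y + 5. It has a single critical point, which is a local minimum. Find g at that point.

-69/8

∂g/∂v = 4v + 4y - 3 = 0 and ∂g/∂y = 4v + 8y + 7 = 0, so (v, y) = (13/4, -5/2).
The Hessian has g_{vv} = 4, g_{yy} = 8, g_{vy} = 4, giving D = 16 > 0 with g_{vv} > 0, so the point is a local minimum.
g(13/4, -5/2) = -69/8.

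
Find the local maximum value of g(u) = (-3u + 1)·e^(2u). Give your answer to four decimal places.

g'(u) = (-3)·e^(2u) + (-3u + 1)·2·e^(2u) = (-6u - 1)·e^(2u). Since e^(2u) > 0, the only critical point is u = -1/6.
g''(-1/6) has the same sign as -6 < 0, so this is a local maximum.
g(-1/6) = (3/2)·e^(-1/3) ≈ 1.0748.

1.0748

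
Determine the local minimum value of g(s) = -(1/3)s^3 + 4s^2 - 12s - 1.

-35/3

g'(s) = -s^2 + 8s - 12 = 0 at s = 2, 6.
Second-derivative test with g''(s) = -2s + 8: g''(2) = 4 > 0 ⇒ local minimum; g''(6) = -4 < 0 ⇒ local maximum.
Thus g has its local minimum at s = 2, with value -35/3.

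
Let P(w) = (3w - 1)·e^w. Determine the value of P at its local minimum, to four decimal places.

By the product rule, P'(w) = (3w + 2)·e^w. Since e^w > 0, the only critical point is w = -2/3.
P''(-2/3) has the same sign as 3 > 0, so this is a local minimum.
P(-2/3) = (-3)·e^(-2/3) ≈ -1.5403.

-1.5403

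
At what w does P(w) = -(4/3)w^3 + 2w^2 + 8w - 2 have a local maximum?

2

P'(w) = -4w^2 + 4w + 8 = 0 at w = -1, 2.
Second-derivative test with P''(w) = -8w + 4: P''(-1) = 12 > 0 ⇒ local minimum; P''(2) = -12 < 0 ⇒ local maximum.
So the local maximum value is P(2) = 34/3.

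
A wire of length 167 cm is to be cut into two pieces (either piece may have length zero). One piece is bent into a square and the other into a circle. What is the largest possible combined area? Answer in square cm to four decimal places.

Let x be the length used for the square. Square side x/4; circle radius (167−x)/(2π).
A(x) = (x/4)² + π·((167−x)/(2π))² = x²/16 + (167−x)²/(4π) for 0 ≤ x ≤ 167. A'(x) = x/8 − (167−x)/(2π) = 0 gives x = 4·167/(π+4) ≈ 93.5366.
A'' > 0, so the interior critical point is a minimum; the maximum is at an endpoint. A(0) = 2219.3361 and A(167) = 1743.0625, so the largest area is 2219.3361.

2219.3361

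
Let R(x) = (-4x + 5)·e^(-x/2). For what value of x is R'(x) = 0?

Differentiating with the product rule gives R'(x) = (2x - 13/2)·e^(-x/2). Since e^(-x/2) > 0, the only critical point is x = 13/4.
R''(13/4) has the same sign as 2 > 0, so this is a local minimum.
R(13/4) = (-8)·e^(-13/8) ≈ -1.5753.

13/4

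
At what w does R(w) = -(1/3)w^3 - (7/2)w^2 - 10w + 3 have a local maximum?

-2

R'(w) = -w^2 - 7w - 10 = 0 at w = -5, -2.
Second-derivative test with R''(w) = -2w - 7: R''(-5) = 3 > 0 ⇒ local minimum; R''(-2) = -3 < 0 ⇒ local maximum.
So the local maximum value is R(-2) = 35/3.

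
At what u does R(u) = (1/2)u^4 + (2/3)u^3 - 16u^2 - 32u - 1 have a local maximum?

Critical points: R'(u) = 2u^3 + 2u^2 - 32u - 32 vanishes at u = -4, -1, 4.
R''(u) = 6u^2 + 4u - 32. R''(-4) = 48 > 0 ⇒ local minimum; R''(-1) = -30 < 0 ⇒ local maximum; R''(4) = 80 > 0 ⇒ local minimum.
So the local maximum value is R(-1) = 89/6.

-1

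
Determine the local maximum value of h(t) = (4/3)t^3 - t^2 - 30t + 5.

635/12

h'(t) = 4t^2 - 2t - 30. Setting h'(t) = 0 gives t ∈ {-5/2, 3}.
h''(t) = 8t - 2. h''(-5/2) = -22 < 0 ⇒ local maximum; h''(3) = 22 > 0 ⇒ local minimum.
So the local maximum value is h(-5/2) = 635/12.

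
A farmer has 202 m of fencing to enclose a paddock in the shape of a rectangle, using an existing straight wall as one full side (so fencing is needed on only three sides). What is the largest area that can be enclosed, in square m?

10201/2

Let the sides perpendicular to the wall have length x and the parallel side y, so 2x + y = 202 and the area is A = xy = x(202 − 2x).
A'(x) = 202 − 4x = 0 gives x = 101/2, and A''(x) = −4 < 0 confirms a maximum.
Then y = 202 − 2·101/2 = 101 and A = 10201/2.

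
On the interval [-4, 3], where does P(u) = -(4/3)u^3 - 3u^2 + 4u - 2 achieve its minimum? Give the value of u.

Differentiating, P'(u) = -4u^2 - 6u + 4; which vanishes at u = -2 and u = 1/2.
Compare values at every candidate in [-4, 3]: P(-4) = 58/3, P(-2) = -34/3, P(1/2) = -11/12, P(3) = -53.
The minimum over the interval is -53, attained at u = 3.

3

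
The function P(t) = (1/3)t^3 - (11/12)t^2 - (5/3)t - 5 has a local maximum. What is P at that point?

-356/81

Critical points: P'(t) = t^2 - (11/6)t - 5/3 vanishes at t = -2/3, 5/2.
P''(t) = 2t - 11/6. P''(-2/3) = -19/6 < 0 ⇒ local maximum; P''(5/2) = 19/6 > 0 ⇒ local minimum.
Thus P has its local maximum at t = -2/3, with value -356/81.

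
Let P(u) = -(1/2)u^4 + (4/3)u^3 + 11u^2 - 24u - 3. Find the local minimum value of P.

-91/6

P'(u) = -2u^3 + 4u^2 + 22u - 24 = 0 at u = -3, 1, 4.
Since P''(u) = -6u^2 + 8u + 22, we get P''(-3) = -56 < 0 ⇒ local maximum; P''(1) = 24 > 0 ⇒ local minimum; P''(4) = -42 < 0 ⇒ local maximum.
The local minimum is P(1) = -91/6.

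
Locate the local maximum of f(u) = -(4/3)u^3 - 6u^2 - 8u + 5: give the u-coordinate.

-1

f'(u) = -4u^2 - 12u - 8 = 0 at u = -2, -1.
Second-derivative test with f''(u) = -8u - 12: f''(-2) = 4 > 0 ⇒ local minimum; f''(-1) = -4 < 0 ⇒ local maximum.
Thus f has its local maximum at u = -1, with value 25/3.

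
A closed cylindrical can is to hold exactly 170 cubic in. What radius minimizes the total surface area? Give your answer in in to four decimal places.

With radius r and height h, πr²h = 170 so h = 170/(πr²), and S(r) = 2πr² + 2πrh = 2πr² + 2·170/r.
S'(r) = 4πr − 2·170/r² = 0 ⇒ r³ = 170/(2π), so r ≈ 3.0021 and h = 2r ≈ 6.0042.
S''(r) = 4π + 4·170/r³ > 0, so this is the minimum; S ≈ 169.8819.

3.0021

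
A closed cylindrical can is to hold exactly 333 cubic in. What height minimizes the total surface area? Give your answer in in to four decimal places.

With radius r and height h, πr²h = 333 so h = 333/(πr²), and S(r) = 2πr² + 2πrh = 2πr² + 2·333/r.
S'(r) = 4πr − 2·333/r² = 0 ⇒ r³ = 333/(2π), so r ≈ 3.7563 and h = 2r ≈ 7.5125.
S''(r) = 4π + 4·333/r³ > 0, so this is the minimum; S ≈ 265.9566.

7.5125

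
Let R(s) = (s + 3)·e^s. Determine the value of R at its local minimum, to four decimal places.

R'(s) = 1·e^s + (s + 3)·1·e^s = (s + 4)·e^s. Since e^s > 0, the only critical point is s = -4.
R''(-4) has the same sign as 1 > 0, so this is a local minimum.
R(-4) = (-1)·e^(-4) ≈ -0.0183.

-0.0183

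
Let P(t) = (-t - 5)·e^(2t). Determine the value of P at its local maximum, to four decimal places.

P'(t) = (-1)·e^(2t) + (-t - 5)·2·e^(2t) = (-2t - 11)·e^(2t). Since e^(2t) > 0, the only critical point is t = -11/2.
P''(-11/2) has the same sign as -2 < 0, so this is a local maximum.
P(-11/2) = (1/2)·e^(-11) ≈ 0.0000.

0.0000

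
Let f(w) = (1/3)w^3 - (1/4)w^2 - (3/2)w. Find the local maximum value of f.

f'(w) = w^2 - (1/2)w - 3/2. Setting f'(w) = 0 gives w ∈ {-1, 3/2}.
f''(w) = 2w - 1/2. f''(-1) = -5/2 < 0 ⇒ local maximum; f''(3/2) = 5/2 > 0 ⇒ local minimum.
The local maximum is f(-1) = 11/12.

11/12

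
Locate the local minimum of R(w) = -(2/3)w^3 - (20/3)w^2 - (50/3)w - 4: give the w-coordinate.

-5

R'(w) = -2w^2 - (40/3)w - 50/3 = 0 at w = -5, -5/3.
Second-derivative test with R''(w) = -4w - 40/3: R''(-5) = 20/3 > 0 ⇒ local minimum; R''(-5/3) = -20/3 < 0 ⇒ local maximum.
So the local minimum value is R(-5) = -4.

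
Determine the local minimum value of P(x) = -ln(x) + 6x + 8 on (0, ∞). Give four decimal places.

10.7918

P'(x) = -1/x + 6 = 0 gives x = 1/6.
P''(x) = 1/x², which is positive for x > 0, so this is a local minimum.
P(1/6) = -1·ln(1/6) + 1 + 8 ≈ 10.7918.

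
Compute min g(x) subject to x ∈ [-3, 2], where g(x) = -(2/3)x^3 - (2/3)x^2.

Differentiating, g'(x) = -2x^2 - (4/3)x; which vanishes at x = -2/3 and x = 0.
Compare values at every candidate in [-3, 2]: g(-3) = 12,  g(-2/3) = -8/81,  g(0) = 0,  g(2) = -8.
The minimum over the interval is -8, attained at x = 2.

-8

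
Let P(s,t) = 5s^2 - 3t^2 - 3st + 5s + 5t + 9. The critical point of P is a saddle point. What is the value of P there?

∂P/∂s = 10s - 3t + 5 = 0 and ∂P/∂t = -3s - 6t + 5 = 0, so (s, t) = (-5/23, 65/69).
The Hessian has P_{ss} = 10, P_{tt} = -6, P_{st} = -3, giving D = -69 < 0, so the point is a saddle point.
P(-5/23, 65/69) = 746/69.

746/69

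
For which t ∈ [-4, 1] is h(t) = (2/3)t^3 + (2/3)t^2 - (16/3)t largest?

Differentiating, h'(t) = 2t^2 + (4/3)t - 16/3; whose only zero in [-4, 1] is t = -2.
Compare values at every candidate in [-4, 1]: h(-4) = -32/3, h(-2) = 8, h(1) = -4.
So the maximum is h(-2) = 8.

-2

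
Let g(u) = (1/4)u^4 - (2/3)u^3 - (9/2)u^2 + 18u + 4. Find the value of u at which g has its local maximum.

g'(u) = u^3 - 2u^2 - 9u + 18. Setting g'(u) = 0 gives u ∈ {-3, 2, 3}.
Since g''(u) = 3u^2 - 4u - 9, we get g''(-3) = 30 > 0 ⇒ local minimum; g''(2) = -5 < 0 ⇒ local maximum; g''(3) = 6 > 0 ⇒ local minimum.
Thus g has its local maximum at u = 2, with value 62/3.

2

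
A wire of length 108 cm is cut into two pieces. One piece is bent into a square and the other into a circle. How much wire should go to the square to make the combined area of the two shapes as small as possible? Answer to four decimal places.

Let x be the length used for the square. Square side x/4; circle radius (108−x)/(2π).
A(x) = (x/4)² + π·((108−x)/(2π))² = x²/16 + (108−x)²/(4π) for 0 ≤ x ≤ 108. A'(x) = x/8 − (108−x)/(2π) = 0 gives x = 4·108/(π+4) ≈ 60.4907.
A'' = 1/8 + 1/(2π) > 0, so this gives the minimum combined area; x ≈ 60.4907 cm to the square.

60.4907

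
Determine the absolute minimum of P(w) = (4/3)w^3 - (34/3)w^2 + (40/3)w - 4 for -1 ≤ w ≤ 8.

-54

Differentiating, P'(w) = 4w^2 - (68/3)w + 40/3; which vanishes at w = 2/3 and w = 5.
Evaluating at the critical points and endpoints: P(-1) = -30; P(2/3) = 20/81; P(5) = -54; P(8) = 60.
So the minimum is P(5) = -54.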